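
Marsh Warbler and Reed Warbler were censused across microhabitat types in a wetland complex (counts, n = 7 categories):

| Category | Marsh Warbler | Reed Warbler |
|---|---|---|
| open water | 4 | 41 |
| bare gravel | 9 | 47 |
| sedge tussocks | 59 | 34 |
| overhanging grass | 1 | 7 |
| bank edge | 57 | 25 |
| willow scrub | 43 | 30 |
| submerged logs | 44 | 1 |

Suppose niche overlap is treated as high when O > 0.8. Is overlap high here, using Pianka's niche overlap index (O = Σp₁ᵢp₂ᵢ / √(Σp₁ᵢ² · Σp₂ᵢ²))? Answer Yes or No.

Proportions for Marsh Warbler (n=217): 4/217=0.0184, 9/217=0.0415, 59/217=0.2719, 1/217=0.0046, 57/217=0.2627, 43/217=0.1982, 44/217=0.2028
Proportions for Reed Warbler (n=185): 41/185=0.2216, 47/185=0.2541, 34/185=0.1838, 7/185=0.0378, 25/185=0.1351, 30/185=0.1622, 1/185=0.0054
Σ p₁ᵢp₂ᵢ = 0.004077 + 0.010545 + 0.049975 + 0.000174 + 0.035491 + 0.032148 + 0.001095 = 0.133505
Σp_1ᵢ² = 0.0184² + 0.0415² + 0.2719² + 0.0046² + 0.2627² + 0.1982² + 0.2028² = 0.000339 + 0.001722 + 0.073930 + 0.000021 + 0.069011 + 0.039283 + 0.041128 = 0.225434
Σp_2ᵢ² = 0.2216² + 0.2541² + 0.1838² + 0.0378² + 0.1351² + 0.1622² + 0.0054² = 0.049107 + 0.064567 + 0.033782 + 0.001429 + 0.018252 + 0.026309 + 0.000029 = 0.193475
O = 0.133505 / √(0.225434 × 0.193475) = 0.133505 / 0.2088441 = 0.6393
O = 0.6393 < 0.8 → No.

No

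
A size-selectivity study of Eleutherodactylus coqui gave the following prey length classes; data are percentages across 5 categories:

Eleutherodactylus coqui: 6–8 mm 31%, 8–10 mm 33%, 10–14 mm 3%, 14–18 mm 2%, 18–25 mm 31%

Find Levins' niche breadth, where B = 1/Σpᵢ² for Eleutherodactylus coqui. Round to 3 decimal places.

Convert percentages to proportions (divide by 100).
Σpᵢ² = 0.31² + 0.33² + 0.03² + 0.02² + 0.31² = 0.0961 + 0.1089 + 0.0009 + 0.0004 + 0.0961 = 0.3024
B = 1 / 0.3024 = 3.30688

3.307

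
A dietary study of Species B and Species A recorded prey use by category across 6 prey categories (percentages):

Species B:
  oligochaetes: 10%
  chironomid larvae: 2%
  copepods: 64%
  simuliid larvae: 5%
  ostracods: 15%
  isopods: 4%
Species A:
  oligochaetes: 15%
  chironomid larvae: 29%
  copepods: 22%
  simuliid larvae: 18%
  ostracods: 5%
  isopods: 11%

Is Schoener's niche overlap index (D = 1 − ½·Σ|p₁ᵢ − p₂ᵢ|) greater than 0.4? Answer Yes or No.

Convert percentages to proportions (divide by 100).
Σ|p₁ᵢ − p₂ᵢ| = 0.05 + 0.27 + 0.42 + 0.13 + 0.10 + 0.07 = 1.04
D = 1 − ½ × 1.04 = 1 − 0.520 = 0.4800
D = 0.4800 > 0.4 → Yes.

Yes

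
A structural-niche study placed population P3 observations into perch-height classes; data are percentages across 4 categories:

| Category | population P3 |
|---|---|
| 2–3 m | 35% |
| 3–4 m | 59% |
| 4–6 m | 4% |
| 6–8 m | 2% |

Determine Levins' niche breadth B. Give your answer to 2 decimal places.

Convert percentages to proportions (divide by 100).
Σpᵢ² = 0.35² + 0.59² + 0.04² + 0.02² = 0.1225 + 0.3481 + 0.0016 + 0.0004 = 0.4726
B = 1 / 0.4726 = 2.1160

2.12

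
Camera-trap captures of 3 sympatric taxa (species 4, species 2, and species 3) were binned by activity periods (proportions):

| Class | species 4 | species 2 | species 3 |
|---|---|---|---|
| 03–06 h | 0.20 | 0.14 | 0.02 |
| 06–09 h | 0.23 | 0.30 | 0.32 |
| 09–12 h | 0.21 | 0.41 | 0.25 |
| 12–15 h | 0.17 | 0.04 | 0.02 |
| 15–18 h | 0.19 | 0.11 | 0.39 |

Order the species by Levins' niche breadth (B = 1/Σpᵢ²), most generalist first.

species 4 > species 2 > species 3

Σp_4ᵢ² = 0.20² + 0.23² + 0.21² + 0.17² + 0.19² = 0.0400 + 0.0529 + 0.0441 + 0.0289 + 0.0361 = 0.2020
B_4 = 1 / 0.2020 = 4.9505
Σp_2ᵢ² = 0.14² + 0.30² + 0.41² + 0.04² + 0.11² = 0.0196 + 0.0900 + 0.1681 + 0.0016 + 0.0121 = 0.2914
B_2 = 1 / 0.2914 = 3.4317
Σp_3ᵢ² = 0.02² + 0.32² + 0.25² + 0.02² + 0.39² = 0.0004 + 0.1024 + 0.0625 + 0.0004 + 0.1521 = 0.3178
B_3 = 1 / 0.3178 = 3.1466
Ranking by B (broadest → narrowest): species 4 (4.95) > species 2 (3.43) > species 3 (3.15)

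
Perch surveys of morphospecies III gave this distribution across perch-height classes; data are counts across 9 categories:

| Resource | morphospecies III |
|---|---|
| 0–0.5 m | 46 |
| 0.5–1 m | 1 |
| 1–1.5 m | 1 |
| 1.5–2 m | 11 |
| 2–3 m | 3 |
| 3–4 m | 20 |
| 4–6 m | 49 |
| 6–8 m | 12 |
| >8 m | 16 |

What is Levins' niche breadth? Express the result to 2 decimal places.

4.64

Proportions for morphospecies III (n=159): 46/159=0.2893, 1/159=0.0063, 1/159=0.0063, 11/159=0.0692, 3/159=0.0189, 20/159=0.1258, 49/159=0.3082, 12/159=0.0755, 16/159=0.1006
Σpᵢ² = 0.2893² + 0.0063² + 0.0063² + 0.0692² + 0.0189² + 0.1258² + 0.3082² + 0.0755² + 0.1006² = 0.083694 + 0.000040 + 0.000040 + 0.004789 + 0.000357 + 0.015826 + 0.094987 + 0.005700 + 0.010120 = 0.215553
B = 1 / 0.215553 = 4.6392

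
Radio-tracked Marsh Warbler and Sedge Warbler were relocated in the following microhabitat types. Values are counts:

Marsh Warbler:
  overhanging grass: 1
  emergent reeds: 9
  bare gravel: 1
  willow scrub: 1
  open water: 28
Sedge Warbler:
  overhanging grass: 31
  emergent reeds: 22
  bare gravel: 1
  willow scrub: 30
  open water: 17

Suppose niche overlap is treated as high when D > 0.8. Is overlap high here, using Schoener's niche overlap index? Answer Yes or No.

No

Proportions for Marsh Warbler (n=40): 1/40=0.0250, 9/40=0.2250, 1/40=0.0250, 1/40=0.0250, 28/40=0.7000
Proportions for Sedge Warbler (n=101): 31/101=0.3069, 22/101=0.2178, 1/101=0.0099, 30/101=0.2970, 17/101=0.1683
Σ|p₁ᵢ − p₂ᵢ| = 0.2819 + 0.0072 + 0.0151 + 0.2720 + 0.5317 = 1.1079
D = 1 − ½ × 1.1079 = 1 − 0.55395 = 0.44605
D = 0.44605 < 0.8 → No.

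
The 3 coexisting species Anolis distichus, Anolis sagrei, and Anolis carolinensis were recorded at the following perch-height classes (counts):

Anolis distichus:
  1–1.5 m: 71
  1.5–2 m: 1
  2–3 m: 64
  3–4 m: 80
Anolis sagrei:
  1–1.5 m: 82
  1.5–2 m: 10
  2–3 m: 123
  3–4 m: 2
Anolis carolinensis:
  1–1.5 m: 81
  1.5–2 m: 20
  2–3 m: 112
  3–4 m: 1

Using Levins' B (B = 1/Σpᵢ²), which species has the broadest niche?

Anolis distichus

Proportions for Anolis distichus (n=216): 71/216=0.3287, 1/216=0.0046, 64/216=0.2963, 80/216=0.3704
Proportions for Anolis sagrei (n=217): 82/217=0.3779, 10/217=0.0461, 123/217=0.5668, 2/217=0.0092
Proportions for Anolis carolinensis (n=214): 81/214=0.3785, 20/214=0.0935, 112/214=0.5234, 1/214=0.0047
Σp_distᵢ² = 0.3287² + 0.0046² + 0.2963² + 0.3704² = 0.108044 + 0.000021 + 0.087794 + 0.137196 = 0.333055
B_dist = 1 / 0.333055 = 3.0025
Σp_sagrᵢ² = 0.3779² + 0.0461² + 0.5668² + 0.0092² = 0.142808 + 0.002125 + 0.321262 + 0.000085 = 0.466280
B_sagr = 1 / 0.466280 = 2.1446
Σp_caroᵢ² = 0.3785² + 0.0935² + 0.5234² + 0.0047² = 0.143262 + 0.008742 + 0.273948 + 0.000022 = 0.425974
B_caro = 1 / 0.425974 = 2.3476
Highest B → broadest niche (most generalist): Anolis distichus (B = 3.00).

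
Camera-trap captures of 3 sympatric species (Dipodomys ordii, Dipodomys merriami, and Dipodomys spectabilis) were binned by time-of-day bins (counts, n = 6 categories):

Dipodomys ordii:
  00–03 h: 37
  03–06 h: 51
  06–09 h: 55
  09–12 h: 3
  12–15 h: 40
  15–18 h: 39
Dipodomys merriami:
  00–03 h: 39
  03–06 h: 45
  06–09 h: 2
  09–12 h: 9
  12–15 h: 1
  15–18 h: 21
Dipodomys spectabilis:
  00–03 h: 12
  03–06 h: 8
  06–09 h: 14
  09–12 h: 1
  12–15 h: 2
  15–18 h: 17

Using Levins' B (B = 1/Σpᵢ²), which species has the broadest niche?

Dipodomys ordii

Proportions for Dipodomys ordii (n=225): 37/225=0.1644, 51/225=0.2267, 55/225=0.2444, 3/225=0.0133, 40/225=0.1778, 39/225=0.1733
Proportions for Dipodomys merriami (n=117): 39/117=0.3333, 45/117=0.3846, 2/117=0.0171, 9/117=0.0769, 1/117=0.0085, 21/117=0.1795
Proportions for Dipodomys spectabilis (n=54): 12/54=0.2222, 8/54=0.1481, 14/54=0.2593, 1/54=0.0185, 2/54=0.0370, 17/54=0.3148
Σp_ordiᵢ² = 0.1644² + 0.2267² + 0.2444² + 0.0133² + 0.1778² + 0.1733² = 0.027027 + 0.051393 + 0.059731 + 0.000177 + 0.031613 + 0.030033 = 0.199974
B_ordi = 1 / 0.199974 = 5.0007
Σp_merrᵢ² = 0.3333² + 0.3846² + 0.0171² + 0.0769² + 0.0085² + 0.1795² = 0.111089 + 0.147917 + 0.000292 + 0.005914 + 0.000072 + 0.032220 = 0.297504
B_merr = 1 / 0.297504 = 3.3613
Σp_specᵢ² = 0.2222² + 0.1481² + 0.2593² + 0.0185² + 0.0370² + 0.3148² = 0.049373 + 0.021934 + 0.067236 + 0.000342 + 0.001369 + 0.099099 = 0.239353
B_spec = 1 / 0.239353 = 4.1779
Highest B → broadest niche (most generalist): Dipodomys ordii (B = 5.00).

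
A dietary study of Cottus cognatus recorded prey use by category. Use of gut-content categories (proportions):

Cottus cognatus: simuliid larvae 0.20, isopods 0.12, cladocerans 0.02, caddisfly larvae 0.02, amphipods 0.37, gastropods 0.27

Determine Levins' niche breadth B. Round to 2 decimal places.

3.77

Σpᵢ² = 0.20² + 0.12² + 0.02² + 0.02² + 0.37² + 0.27² = 0.0400 + 0.0144 + 0.0004 + 0.0004 + 0.1369 + 0.0729 = 0.2650
B = 1 / 0.2650 = 3.7736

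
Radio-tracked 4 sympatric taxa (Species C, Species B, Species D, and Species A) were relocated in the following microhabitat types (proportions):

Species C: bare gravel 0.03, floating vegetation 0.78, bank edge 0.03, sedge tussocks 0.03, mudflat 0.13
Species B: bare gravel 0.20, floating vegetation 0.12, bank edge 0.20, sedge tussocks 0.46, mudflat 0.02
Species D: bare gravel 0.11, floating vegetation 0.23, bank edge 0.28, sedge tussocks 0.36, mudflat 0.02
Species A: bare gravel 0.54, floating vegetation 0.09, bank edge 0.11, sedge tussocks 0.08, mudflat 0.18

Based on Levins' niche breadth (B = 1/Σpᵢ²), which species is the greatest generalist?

Σp_Cᵢ² = 0.03² + 0.78² + 0.03² + 0.03² + 0.13² = 0.0009 + 0.6084 + 0.0009 + 0.0009 + 0.0169 = 0.6280
B_C = 1 / 0.6280 = 1.5924
Σp_Bᵢ² = 0.20² + 0.12² + 0.20² + 0.46² + 0.02² = 0.0400 + 0.0144 + 0.0400 + 0.2116 + 0.0004 = 0.3064
B_B = 1 / 0.3064 = 3.2637
Σp_Dᵢ² = 0.11² + 0.23² + 0.28² + 0.36² + 0.02² = 0.0121 + 0.0529 + 0.0784 + 0.1296 + 0.0004 = 0.2734
B_D = 1 / 0.2734 = 3.6576
Σp_Aᵢ² = 0.54² + 0.09² + 0.11² + 0.08² + 0.18² = 0.2916 + 0.0081 + 0.0121 + 0.0064 + 0.0324 = 0.3506
B_A = 1 / 0.3506 = 2.8523
Highest B → broadest niche (most generalist): Species D (B = 3.66).

Species D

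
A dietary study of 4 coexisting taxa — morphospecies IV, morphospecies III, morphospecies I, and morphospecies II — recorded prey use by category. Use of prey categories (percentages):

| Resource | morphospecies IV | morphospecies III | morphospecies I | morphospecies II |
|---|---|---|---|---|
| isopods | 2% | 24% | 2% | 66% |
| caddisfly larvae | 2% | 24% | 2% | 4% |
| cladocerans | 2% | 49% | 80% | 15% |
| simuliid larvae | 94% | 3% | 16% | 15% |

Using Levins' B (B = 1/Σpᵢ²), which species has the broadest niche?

Convert percentages to proportions (divide by 100).
Σp_IVᵢ² = 0.02² + 0.02² + 0.02² + 0.94² = 0.0004 + 0.0004 + 0.0004 + 0.8836 = 0.8848
B_IV = 1 / 0.8848 = 1.1302
Σp_IIIᵢ² = 0.24² + 0.24² + 0.49² + 0.03² = 0.0576 + 0.0576 + 0.2401 + 0.0009 = 0.3562
B_III = 1 / 0.3562 = 2.8074
Σp_Iᵢ² = 0.02² + 0.02² + 0.80² + 0.16² = 0.0004 + 0.0004 + 0.6400 + 0.0256 = 0.6664
B_I = 1 / 0.6664 = 1.5006
Σp_IIᵢ² = 0.66² + 0.04² + 0.15² + 0.15² = 0.4356 + 0.0016 + 0.0225 + 0.0225 = 0.4822
B_II = 1 / 0.4822 = 2.0738
Highest B → broadest niche (most generalist): morphospecies III (B = 2.81).

morphospecies III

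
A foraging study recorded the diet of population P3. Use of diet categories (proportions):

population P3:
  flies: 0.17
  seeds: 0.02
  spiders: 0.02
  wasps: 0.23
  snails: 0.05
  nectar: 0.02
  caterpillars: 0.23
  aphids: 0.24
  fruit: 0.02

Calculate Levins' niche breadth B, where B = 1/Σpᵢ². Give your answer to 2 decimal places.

5.09

Σpᵢ² = 0.17² + 0.02² + 0.02² + 0.23² + 0.05² + 0.02² + 0.23² + 0.24² + 0.02² = 0.0289 + 0.0004 + 0.0004 + 0.0529 + 0.0025 + 0.0004 + 0.0529 + 0.0576 + 0.0004 = 0.1964
B = 1 / 0.1964 = 5.0916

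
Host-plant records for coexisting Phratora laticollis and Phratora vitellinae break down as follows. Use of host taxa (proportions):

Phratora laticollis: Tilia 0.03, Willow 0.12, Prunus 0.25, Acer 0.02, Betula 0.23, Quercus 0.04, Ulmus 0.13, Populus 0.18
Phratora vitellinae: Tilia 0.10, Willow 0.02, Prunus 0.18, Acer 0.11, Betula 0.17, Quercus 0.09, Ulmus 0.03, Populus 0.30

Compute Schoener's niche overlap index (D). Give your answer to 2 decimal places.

0.67

Σ|p₁ᵢ − p₂ᵢ| = 0.07 + 0.10 + 0.07 + 0.09 + 0.06 + 0.05 + 0.10 + 0.12 = 0.66
D = 1 − ½ × 0.66 = 1 − 0.330 = 0.6700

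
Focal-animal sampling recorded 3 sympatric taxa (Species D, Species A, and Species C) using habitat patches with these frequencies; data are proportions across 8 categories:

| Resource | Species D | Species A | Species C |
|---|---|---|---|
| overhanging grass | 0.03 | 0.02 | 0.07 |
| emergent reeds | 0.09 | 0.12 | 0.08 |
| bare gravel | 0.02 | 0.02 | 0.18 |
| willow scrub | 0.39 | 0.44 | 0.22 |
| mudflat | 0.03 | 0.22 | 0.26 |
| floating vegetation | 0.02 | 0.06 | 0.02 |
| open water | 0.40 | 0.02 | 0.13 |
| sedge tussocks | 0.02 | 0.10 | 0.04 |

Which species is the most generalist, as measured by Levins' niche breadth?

Σp_Dᵢ² = 0.03² + 0.09² + 0.02² + 0.39² + 0.03² + 0.02² + 0.40² + 0.02² = 0.0009 + 0.0081 + 0.0004 + 0.1521 + 0.0009 + 0.0004 + 0.1600 + 0.0004 = 0.3232
B_D = 1 / 0.3232 = 3.0941
Σp_Aᵢ² = 0.02² + 0.12² + 0.02² + 0.44² + 0.22² + 0.06² + 0.02² + 0.10² = 0.0004 + 0.0144 + 0.0004 + 0.1936 + 0.0484 + 0.0036 + 0.0004 + 0.0100 = 0.2712
B_A = 1 / 0.2712 = 3.6873
Σp_Cᵢ² = 0.07² + 0.08² + 0.18² + 0.22² + 0.26² + 0.02² + 0.13² + 0.04² = 0.0049 + 0.0064 + 0.0324 + 0.0484 + 0.0676 + 0.0004 + 0.0169 + 0.0016 = 0.1786
B_C = 1 / 0.1786 = 5.5991
Highest B → broadest niche (most generalist): Species C (B = 5.60).

Species C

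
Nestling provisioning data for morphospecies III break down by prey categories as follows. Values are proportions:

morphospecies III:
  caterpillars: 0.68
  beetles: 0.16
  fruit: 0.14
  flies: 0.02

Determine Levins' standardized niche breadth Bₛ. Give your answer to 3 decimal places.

0.323

Σpᵢ² = 0.68² + 0.16² + 0.14² + 0.02² = 0.4624 + 0.0256 + 0.0196 + 0.0004 = 0.5080
B = 1 / 0.5080 = 1.96850
Bₛ = (B − 1)/(n − 1) = (1.96850 − 1)/(4 − 1) = 0.96850/3 = 0.32283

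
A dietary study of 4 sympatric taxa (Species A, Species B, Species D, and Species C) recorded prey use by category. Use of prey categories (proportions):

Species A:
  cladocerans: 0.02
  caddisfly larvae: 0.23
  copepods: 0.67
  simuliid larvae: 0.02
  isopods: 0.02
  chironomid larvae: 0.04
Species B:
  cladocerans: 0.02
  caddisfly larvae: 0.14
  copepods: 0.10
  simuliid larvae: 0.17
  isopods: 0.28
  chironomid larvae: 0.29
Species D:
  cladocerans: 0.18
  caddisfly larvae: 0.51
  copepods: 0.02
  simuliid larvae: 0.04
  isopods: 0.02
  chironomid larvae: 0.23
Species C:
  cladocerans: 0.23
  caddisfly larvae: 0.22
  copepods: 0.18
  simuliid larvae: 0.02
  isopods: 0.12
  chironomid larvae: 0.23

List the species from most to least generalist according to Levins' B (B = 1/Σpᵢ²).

Species C > Species B > Species D > Species A

Σp_Aᵢ² = 0.02² + 0.23² + 0.67² + 0.02² + 0.02² + 0.04² = 0.0004 + 0.0529 + 0.4489 + 0.0004 + 0.0004 + 0.0016 = 0.5046
B_A = 1 / 0.5046 = 1.9818
Σp_Bᵢ² = 0.02² + 0.14² + 0.10² + 0.17² + 0.28² + 0.29² = 0.0004 + 0.0196 + 0.0100 + 0.0289 + 0.0784 + 0.0841 = 0.2214
B_B = 1 / 0.2214 = 4.5167
Σp_Dᵢ² = 0.18² + 0.51² + 0.02² + 0.04² + 0.02² + 0.23² = 0.0324 + 0.2601 + 0.0004 + 0.0016 + 0.0004 + 0.0529 = 0.3478
B_D = 1 / 0.3478 = 2.8752
Σp_Cᵢ² = 0.23² + 0.22² + 0.18² + 0.02² + 0.12² + 0.23² = 0.0529 + 0.0484 + 0.0324 + 0.0004 + 0.0144 + 0.0529 = 0.2014
B_C = 1 / 0.2014 = 4.9652
Ranking by B (broadest → narrowest): Species C (4.97) > Species B (4.52) > Species D (2.88) > Species A (1.98)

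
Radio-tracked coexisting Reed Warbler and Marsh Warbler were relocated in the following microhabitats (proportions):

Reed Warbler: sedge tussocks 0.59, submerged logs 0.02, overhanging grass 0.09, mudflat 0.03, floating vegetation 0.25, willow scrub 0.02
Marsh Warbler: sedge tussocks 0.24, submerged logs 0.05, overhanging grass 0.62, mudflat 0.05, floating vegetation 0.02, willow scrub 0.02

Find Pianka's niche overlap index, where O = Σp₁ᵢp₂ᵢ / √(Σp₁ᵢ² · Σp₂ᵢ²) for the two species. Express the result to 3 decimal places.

0.473

Σ p₁ᵢp₂ᵢ = 0.1416 + 0.0010 + 0.0558 + 0.0015 + 0.0050 + 0.0004 = 0.2053
Σp_1ᵢ² = 0.59² + 0.02² + 0.09² + 0.03² + 0.25² + 0.02² = 0.3481 + 0.0004 + 0.0081 + 0.0009 + 0.0625 + 0.0004 = 0.4204
Σp_2ᵢ² = 0.24² + 0.05² + 0.62² + 0.05² + 0.02² + 0.02² = 0.0576 + 0.0025 + 0.3844 + 0.0025 + 0.0004 + 0.0004 = 0.4478
O = 0.2053 / √(0.4204 × 0.4478) = 0.2053 / 0.433884 = 0.47317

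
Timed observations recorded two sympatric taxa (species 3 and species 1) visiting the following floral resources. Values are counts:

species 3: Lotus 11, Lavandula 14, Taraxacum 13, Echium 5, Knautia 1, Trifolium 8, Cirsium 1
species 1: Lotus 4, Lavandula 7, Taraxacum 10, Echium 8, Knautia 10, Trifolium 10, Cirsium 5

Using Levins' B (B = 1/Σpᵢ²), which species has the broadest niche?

Proportions for species 3 (n=53): 11/53=0.2075, 14/53=0.2642, 13/53=0.2453, 5/53=0.0943, 1/53=0.0189, 8/53=0.1509, 1/53=0.0189
Proportions for species 1 (n=54): 4/54=0.0741, 7/54=0.1296, 10/54=0.1852, 8/54=0.1481, 10/54=0.1852, 10/54=0.1852, 5/54=0.0926
Σp_3ᵢ² = 0.2075² + 0.2642² + 0.2453² + 0.0943² + 0.0189² + 0.1509² + 0.0189² = 0.043056 + 0.069802 + 0.060172 + 0.008892 + 0.000357 + 0.022771 + 0.000357 = 0.205407
B_3 = 1 / 0.205407 = 4.8684
Σp_1ᵢ² = 0.0741² + 0.1296² + 0.1852² + 0.1481² + 0.1852² + 0.1852² + 0.0926² = 0.005491 + 0.016796 + 0.034299 + 0.021934 + 0.034299 + 0.034299 + 0.008575 = 0.155693
B_1 = 1 / 0.155693 = 6.4229
Highest B → broadest niche (most generalist): species 1 (B = 6.42).

species 1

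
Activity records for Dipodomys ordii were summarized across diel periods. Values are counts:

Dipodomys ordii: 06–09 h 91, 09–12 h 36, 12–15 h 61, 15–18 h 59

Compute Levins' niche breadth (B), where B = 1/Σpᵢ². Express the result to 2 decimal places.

3.64

Proportions for Dipodomys ordii (n=247): 91/247=0.3684, 36/247=0.1457, 61/247=0.2470, 59/247=0.2389
Σpᵢ² = 0.3684² + 0.1457² + 0.2470² + 0.2389² = 0.135719 + 0.021228 + 0.061009 + 0.057073 = 0.275029
B = 1 / 0.275029 = 3.6360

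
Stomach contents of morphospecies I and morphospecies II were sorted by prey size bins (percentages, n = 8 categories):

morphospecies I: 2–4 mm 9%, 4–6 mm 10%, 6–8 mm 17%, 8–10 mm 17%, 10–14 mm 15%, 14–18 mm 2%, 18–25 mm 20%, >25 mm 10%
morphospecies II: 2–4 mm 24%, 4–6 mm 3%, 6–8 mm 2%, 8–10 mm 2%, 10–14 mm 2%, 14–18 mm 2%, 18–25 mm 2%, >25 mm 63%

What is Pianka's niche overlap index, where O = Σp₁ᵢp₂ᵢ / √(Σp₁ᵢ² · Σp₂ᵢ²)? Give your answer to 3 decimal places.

Convert percentages to proportions (divide by 100).
Σ p₁ᵢp₂ᵢ = 0.0216 + 0.0030 + 0.0034 + 0.0034 + 0.0030 + 0.0004 + 0.0040 + 0.0630 = 0.1018
Σp_1ᵢ² = 0.09² + 0.10² + 0.17² + 0.17² + 0.15² + 0.02² + 0.20² + 0.10² = 0.0081 + 0.0100 + 0.0289 + 0.0289 + 0.0225 + 0.0004 + 0.0400 + 0.0100 = 0.1488
Σp_2ᵢ² = 0.24² + 0.03² + 0.02² + 0.02² + 0.02² + 0.02² + 0.02² + 0.63² = 0.0576 + 0.0009 + 0.0004 + 0.0004 + 0.0004 + 0.0004 + 0.0004 + 0.3969 = 0.4574
O = 0.1018 / √(0.1488 × 0.4574) = 0.1018 / 0.260885 = 0.39021

0.390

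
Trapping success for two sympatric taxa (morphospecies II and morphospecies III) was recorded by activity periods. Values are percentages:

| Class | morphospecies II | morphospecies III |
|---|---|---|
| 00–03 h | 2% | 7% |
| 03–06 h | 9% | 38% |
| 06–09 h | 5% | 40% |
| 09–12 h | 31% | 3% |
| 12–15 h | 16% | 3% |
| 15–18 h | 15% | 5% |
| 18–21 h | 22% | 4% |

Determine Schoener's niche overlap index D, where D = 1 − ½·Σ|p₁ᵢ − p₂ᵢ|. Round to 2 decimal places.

0.31

Convert percentages to proportions (divide by 100).
Σ|p₁ᵢ − p₂ᵢ| = 0.05 + 0.29 + 0.35 + 0.28 + 0.13 + 0.10 + 0.18 = 1.38
D = 1 − ½ × 1.38 = 1 − 0.690 = 0.3100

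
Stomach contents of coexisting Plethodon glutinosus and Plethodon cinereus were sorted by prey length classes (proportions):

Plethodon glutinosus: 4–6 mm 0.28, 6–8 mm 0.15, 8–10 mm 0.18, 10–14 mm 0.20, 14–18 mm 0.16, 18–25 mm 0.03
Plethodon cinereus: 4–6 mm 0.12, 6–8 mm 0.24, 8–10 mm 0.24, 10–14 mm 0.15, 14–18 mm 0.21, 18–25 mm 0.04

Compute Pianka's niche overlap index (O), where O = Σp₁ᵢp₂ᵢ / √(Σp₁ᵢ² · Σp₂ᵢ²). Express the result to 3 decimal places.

Σ p₁ᵢp₂ᵢ = 0.0336 + 0.0360 + 0.0432 + 0.0300 + 0.0336 + 0.0012 = 0.1776
Σp_1ᵢ² = 0.28² + 0.15² + 0.18² + 0.20² + 0.16² + 0.03² = 0.0784 + 0.0225 + 0.0324 + 0.0400 + 0.0256 + 0.0009 = 0.1998
Σp_2ᵢ² = 0.12² + 0.24² + 0.24² + 0.15² + 0.21² + 0.04² = 0.0144 + 0.0576 + 0.0576 + 0.0225 + 0.0441 + 0.0016 = 0.1978
O = 0.1776 / √(0.1998 × 0.1978) = 0.1776 / 0.198797 = 0.89337

0.893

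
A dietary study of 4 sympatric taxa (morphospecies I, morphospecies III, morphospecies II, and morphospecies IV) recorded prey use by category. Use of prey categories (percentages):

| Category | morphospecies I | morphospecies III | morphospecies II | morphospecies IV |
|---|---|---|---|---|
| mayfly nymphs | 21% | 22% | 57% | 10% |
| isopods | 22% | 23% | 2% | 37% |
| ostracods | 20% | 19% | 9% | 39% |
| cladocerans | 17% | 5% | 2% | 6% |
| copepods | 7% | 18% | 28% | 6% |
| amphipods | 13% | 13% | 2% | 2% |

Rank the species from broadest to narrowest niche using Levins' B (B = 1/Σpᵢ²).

morphospecies I > morphospecies III > morphospecies IV > morphospecies II

Convert percentages to proportions (divide by 100).
Σp_Iᵢ² = 0.21² + 0.22² + 0.20² + 0.17² + 0.07² + 0.13² = 0.0441 + 0.0484 + 0.0400 + 0.0289 + 0.0049 + 0.0169 = 0.1832
B_I = 1 / 0.1832 = 5.4585
Σp_IIIᵢ² = 0.22² + 0.23² + 0.19² + 0.05² + 0.18² + 0.13² = 0.0484 + 0.0529 + 0.0361 + 0.0025 + 0.0324 + 0.0169 = 0.1892
B_III = 1 / 0.1892 = 5.2854
Σp_IIᵢ² = 0.57² + 0.02² + 0.09² + 0.02² + 0.28² + 0.02² = 0.3249 + 0.0004 + 0.0081 + 0.0004 + 0.0784 + 0.0004 = 0.4126
B_II = 1 / 0.4126 = 2.4237
Σp_IVᵢ² = 0.10² + 0.37² + 0.39² + 0.06² + 0.06² + 0.02² = 0.0100 + 0.1369 + 0.1521 + 0.0036 + 0.0036 + 0.0004 = 0.3066
B_IV = 1 / 0.3066 = 3.2616
Ranking by B (broadest → narrowest): morphospecies I (5.46) > morphospecies III (5.29) > morphospecies IV (3.26) > morphospecies II (2.42)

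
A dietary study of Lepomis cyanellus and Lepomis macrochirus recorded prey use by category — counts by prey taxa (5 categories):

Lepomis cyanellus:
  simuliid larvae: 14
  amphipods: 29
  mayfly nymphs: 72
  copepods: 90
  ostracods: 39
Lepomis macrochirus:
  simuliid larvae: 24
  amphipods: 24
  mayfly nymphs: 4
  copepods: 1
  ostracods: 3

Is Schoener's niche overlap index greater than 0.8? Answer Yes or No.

Proportions for Lepomis cyanellus (n=244): 14/244=0.0574, 29/244=0.1189, 72/244=0.2951, 90/244=0.3689, 39/244=0.1598
Proportions for Lepomis macrochirus (n=56): 24/56=0.4286, 24/56=0.4286, 4/56=0.0714, 1/56=0.0179, 3/56=0.0536
Σ|p₁ᵢ − p₂ᵢ| = 0.3712 + 0.3097 + 0.2237 + 0.3510 + 0.1062 = 1.3618
D = 1 − ½ × 1.3618 = 1 − 0.68090 = 0.31910
D = 0.31910 < 0.8 → No.

No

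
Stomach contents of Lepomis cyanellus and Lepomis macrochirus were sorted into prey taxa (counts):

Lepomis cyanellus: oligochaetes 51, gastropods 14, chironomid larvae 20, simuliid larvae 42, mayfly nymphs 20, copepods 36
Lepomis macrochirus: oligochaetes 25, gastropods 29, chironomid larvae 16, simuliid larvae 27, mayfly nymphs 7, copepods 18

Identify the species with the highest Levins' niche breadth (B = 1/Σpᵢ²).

Proportions for Lepomis cyanellus (n=183): 51/183=0.2787, 14/183=0.0765, 20/183=0.1093, 42/183=0.2295, 20/183=0.1093, 36/183=0.1967
Proportions for Lepomis macrochirus (n=122): 25/122=0.2049, 29/122=0.2377, 16/122=0.1311, 27/122=0.2213, 7/122=0.0574, 18/122=0.1475
Σp_cyanᵢ² = 0.2787² + 0.0765² + 0.1093² + 0.2295² + 0.1093² + 0.1967² = 0.077674 + 0.005852 + 0.011946 + 0.052670 + 0.011946 + 0.038691 = 0.198779
B_cyan = 1 / 0.198779 = 5.0307
Σp_macrᵢ² = 0.2049² + 0.2377² + 0.1311² + 0.2213² + 0.0574² + 0.1475² = 0.041984 + 0.056501 + 0.017187 + 0.048974 + 0.003295 + 0.021756 = 0.189697
B_macr = 1 / 0.189697 = 5.2716
Highest B → broadest niche (most generalist): Lepomis macrochirus (B = 5.27).

Lepomis macrochirus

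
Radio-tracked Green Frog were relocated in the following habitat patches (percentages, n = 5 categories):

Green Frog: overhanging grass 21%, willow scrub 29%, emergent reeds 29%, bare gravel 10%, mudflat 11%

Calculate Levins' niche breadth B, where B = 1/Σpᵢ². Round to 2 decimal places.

4.27

Convert percentages to proportions (divide by 100).
Σpᵢ² = 0.21² + 0.29² + 0.29² + 0.10² + 0.11² = 0.0441 + 0.0841 + 0.0841 + 0.0100 + 0.0121 = 0.2344
B = 1 / 0.2344 = 4.2662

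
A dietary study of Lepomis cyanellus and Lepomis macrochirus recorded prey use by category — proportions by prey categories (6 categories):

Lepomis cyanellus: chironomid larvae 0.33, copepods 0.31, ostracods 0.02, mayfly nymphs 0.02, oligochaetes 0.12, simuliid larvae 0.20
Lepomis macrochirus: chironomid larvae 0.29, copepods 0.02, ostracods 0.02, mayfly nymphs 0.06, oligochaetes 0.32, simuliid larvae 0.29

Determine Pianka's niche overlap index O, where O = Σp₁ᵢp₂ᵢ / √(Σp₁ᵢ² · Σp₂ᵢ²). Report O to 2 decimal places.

Σ p₁ᵢp₂ᵢ = 0.0957 + 0.0062 + 0.0004 + 0.0012 + 0.0384 + 0.0580 = 0.1999
Σp_1ᵢ² = 0.33² + 0.31² + 0.02² + 0.02² + 0.12² + 0.20² = 0.1089 + 0.0961 + 0.0004 + 0.0004 + 0.0144 + 0.0400 = 0.2602
Σp_2ᵢ² = 0.29² + 0.02² + 0.02² + 0.06² + 0.32² + 0.29² = 0.0841 + 0.0004 + 0.0004 + 0.0036 + 0.1024 + 0.0841 = 0.2750
O = 0.1999 / √(0.2602 × 0.2750) = 0.1999 / 0.26750 = 0.7473

0.75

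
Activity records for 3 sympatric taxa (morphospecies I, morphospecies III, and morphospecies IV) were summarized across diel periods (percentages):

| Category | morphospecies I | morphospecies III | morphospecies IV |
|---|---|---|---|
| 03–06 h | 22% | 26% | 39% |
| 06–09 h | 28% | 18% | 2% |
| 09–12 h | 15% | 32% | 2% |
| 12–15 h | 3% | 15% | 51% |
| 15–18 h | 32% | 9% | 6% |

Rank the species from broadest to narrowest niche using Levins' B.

Convert percentages to proportions (divide by 100).
Σp_Iᵢ² = 0.22² + 0.28² + 0.15² + 0.03² + 0.32² = 0.0484 + 0.0784 + 0.0225 + 0.0009 + 0.1024 = 0.2526
B_I = 1 / 0.2526 = 3.9588
Σp_IIIᵢ² = 0.26² + 0.18² + 0.32² + 0.15² + 0.09² = 0.0676 + 0.0324 + 0.1024 + 0.0225 + 0.0081 = 0.2330
B_III = 1 / 0.2330 = 4.2918
Σp_IVᵢ² = 0.39² + 0.02² + 0.02² + 0.51² + 0.06² = 0.1521 + 0.0004 + 0.0004 + 0.2601 + 0.0036 = 0.4166
B_IV = 1 / 0.4166 = 2.4004
Ranking by B (broadest → narrowest): morphospecies III (4.29) > morphospecies I (3.96) > morphospecies IV (2.40)

morphospecies III > morphospecies I > morphospecies IV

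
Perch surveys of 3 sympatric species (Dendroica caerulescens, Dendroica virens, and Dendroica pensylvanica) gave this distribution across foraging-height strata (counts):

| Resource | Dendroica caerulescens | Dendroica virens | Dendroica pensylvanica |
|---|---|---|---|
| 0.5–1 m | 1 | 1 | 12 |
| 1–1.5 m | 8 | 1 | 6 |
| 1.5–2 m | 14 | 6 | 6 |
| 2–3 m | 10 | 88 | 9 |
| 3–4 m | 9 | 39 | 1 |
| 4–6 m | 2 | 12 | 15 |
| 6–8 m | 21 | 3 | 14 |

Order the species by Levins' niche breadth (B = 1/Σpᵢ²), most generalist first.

Proportions for Dendroica caerulescens (n=65): 1/65=0.0154, 8/65=0.1231, 14/65=0.2154, 10/65=0.1538, 9/65=0.1385, 2/65=0.0308, 21/65=0.3231
Proportions for Dendroica virens (n=150): 1/150=0.0067, 1/150=0.0067, 6/150=0.0400, 88/150=0.5867, 39/150=0.2600, 12/150=0.0800, 3/150=0.0200
Proportions for Dendroica pensylvanica (n=63): 12/63=0.1905, 6/63=0.0952, 6/63=0.0952, 9/63=0.1429, 1/63=0.0159, 15/63=0.2381, 14/63=0.2222
Σp_caerᵢ² = 0.0154² + 0.1231² + 0.2154² + 0.1538² + 0.1385² + 0.0308² + 0.3231² = 0.000237 + 0.015154 + 0.046397 + 0.023654 + 0.019182 + 0.000949 + 0.104394 = 0.209967
B_caer = 1 / 0.209967 = 4.7627
Σp_vireᵢ² = 0.0067² + 0.0067² + 0.0400² + 0.5867² + 0.2600² + 0.0800² + 0.0200² = 0.000045 + 0.000045 + 0.001600 + 0.344217 + 0.067600 + 0.006400 + 0.000400 = 0.420307
B_vire = 1 / 0.420307 = 2.3792
Σp_pensᵢ² = 0.1905² + 0.0952² + 0.0952² + 0.1429² + 0.0159² + 0.2381² + 0.2222² = 0.036290 + 0.009063 + 0.009063 + 0.020420 + 0.000253 + 0.056692 + 0.049373 = 0.181154
B_pens = 1 / 0.181154 = 5.5202
Ranking by B (broadest → narrowest): Dendroica pensylvanica (5.52) > Dendroica caerulescens (4.76) > Dendroica virens (2.38)

Dendroica pensylvanica > Dendroica caerulescens > Dendroica virens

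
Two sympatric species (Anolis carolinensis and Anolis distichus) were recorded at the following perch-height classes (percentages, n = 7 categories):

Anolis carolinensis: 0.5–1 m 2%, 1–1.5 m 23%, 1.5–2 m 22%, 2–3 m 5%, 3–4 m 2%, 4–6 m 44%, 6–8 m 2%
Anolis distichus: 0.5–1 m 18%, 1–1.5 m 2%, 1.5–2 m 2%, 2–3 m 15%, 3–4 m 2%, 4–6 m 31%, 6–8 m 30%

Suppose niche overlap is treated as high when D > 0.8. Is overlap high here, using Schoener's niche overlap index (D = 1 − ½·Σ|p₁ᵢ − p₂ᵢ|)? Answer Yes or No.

Convert percentages to proportions (divide by 100).
Σ|p₁ᵢ − p₂ᵢ| = 0.16 + 0.21 + 0.20 + 0.10 + 0.00 + 0.13 + 0.28 = 1.08
D = 1 − ½ × 1.08 = 1 − 0.540 = 0.4600
D = 0.4600 < 0.8 → No.

No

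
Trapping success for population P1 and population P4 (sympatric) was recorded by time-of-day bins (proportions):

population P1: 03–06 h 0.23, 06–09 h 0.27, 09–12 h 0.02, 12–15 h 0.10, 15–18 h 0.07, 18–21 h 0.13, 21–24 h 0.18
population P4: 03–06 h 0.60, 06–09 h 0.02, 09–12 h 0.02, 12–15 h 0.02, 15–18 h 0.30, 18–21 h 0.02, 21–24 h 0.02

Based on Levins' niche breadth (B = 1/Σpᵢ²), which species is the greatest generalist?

population P1

Σp_P1ᵢ² = 0.23² + 0.27² + 0.02² + 0.10² + 0.07² + 0.13² + 0.18² = 0.0529 + 0.0729 + 0.0004 + 0.0100 + 0.0049 + 0.0169 + 0.0324 = 0.1904
B_P1 = 1 / 0.1904 = 5.2521
Σp_P4ᵢ² = 0.60² + 0.02² + 0.02² + 0.02² + 0.30² + 0.02² + 0.02² = 0.3600 + 0.0004 + 0.0004 + 0.0004 + 0.0900 + 0.0004 + 0.0004 = 0.4520
B_P4 = 1 / 0.4520 = 2.2124
Highest B → broadest niche (most generalist): population P1 (B = 5.25).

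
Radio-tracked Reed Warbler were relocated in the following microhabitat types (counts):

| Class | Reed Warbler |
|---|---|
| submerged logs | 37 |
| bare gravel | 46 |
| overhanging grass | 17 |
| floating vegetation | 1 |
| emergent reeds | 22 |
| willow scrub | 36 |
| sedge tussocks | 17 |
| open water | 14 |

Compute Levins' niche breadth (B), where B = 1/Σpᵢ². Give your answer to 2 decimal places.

Proportions for Reed Warbler (n=190): 37/190=0.1947, 46/190=0.2421, 17/190=0.0895, 1/190=0.0053, 22/190=0.1158, 36/190=0.1895, 17/190=0.0895, 14/190=0.0737
Σpᵢ² = 0.1947² + 0.2421² + 0.0895² + 0.0053² + 0.1158² + 0.1895² + 0.0895² + 0.0737² = 0.037908 + 0.058612 + 0.008010 + 0.000028 + 0.013410 + 0.035910 + 0.008010 + 0.005432 = 0.167320
B = 1 / 0.167320 = 5.9766

5.98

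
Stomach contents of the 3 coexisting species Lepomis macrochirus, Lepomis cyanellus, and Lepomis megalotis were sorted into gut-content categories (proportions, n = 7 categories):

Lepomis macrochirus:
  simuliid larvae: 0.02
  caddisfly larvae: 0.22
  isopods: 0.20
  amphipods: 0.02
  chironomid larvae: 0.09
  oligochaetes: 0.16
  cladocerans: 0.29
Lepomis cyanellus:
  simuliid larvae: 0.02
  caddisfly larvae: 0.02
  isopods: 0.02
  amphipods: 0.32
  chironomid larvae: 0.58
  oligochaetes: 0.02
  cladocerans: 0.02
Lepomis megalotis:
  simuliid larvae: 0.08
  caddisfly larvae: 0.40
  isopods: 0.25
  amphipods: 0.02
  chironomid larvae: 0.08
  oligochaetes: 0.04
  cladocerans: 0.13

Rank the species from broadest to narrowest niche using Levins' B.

Lepomis macrochirus > Lepomis megalotis > Lepomis cyanellus

Σp_macrᵢ² = 0.02² + 0.22² + 0.20² + 0.02² + 0.09² + 0.16² + 0.29² = 0.0004 + 0.0484 + 0.0400 + 0.0004 + 0.0081 + 0.0256 + 0.0841 = 0.2070
B_macr = 1 / 0.2070 = 4.8309
Σp_cyanᵢ² = 0.02² + 0.02² + 0.02² + 0.32² + 0.58² + 0.02² + 0.02² = 0.0004 + 0.0004 + 0.0004 + 0.1024 + 0.3364 + 0.0004 + 0.0004 = 0.4408
B_cyan = 1 / 0.4408 = 2.2686
Σp_megaᵢ² = 0.08² + 0.40² + 0.25² + 0.02² + 0.08² + 0.04² + 0.13² = 0.0064 + 0.1600 + 0.0625 + 0.0004 + 0.0064 + 0.0016 + 0.0169 = 0.2542
B_mega = 1 / 0.2542 = 3.9339
Ranking by B (broadest → narrowest): Lepomis macrochirus (4.83) > Lepomis megalotis (3.93) > Lepomis cyanellus (2.27)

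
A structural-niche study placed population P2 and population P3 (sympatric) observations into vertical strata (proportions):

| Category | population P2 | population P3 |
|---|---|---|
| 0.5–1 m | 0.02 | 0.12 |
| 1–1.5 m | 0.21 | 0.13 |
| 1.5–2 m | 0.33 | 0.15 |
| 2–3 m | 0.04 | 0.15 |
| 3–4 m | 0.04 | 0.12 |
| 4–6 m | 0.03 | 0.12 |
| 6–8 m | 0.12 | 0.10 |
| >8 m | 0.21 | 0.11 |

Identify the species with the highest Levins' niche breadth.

Σp_P2ᵢ² = 0.02² + 0.21² + 0.33² + 0.04² + 0.04² + 0.03² + 0.12² + 0.21² = 0.0004 + 0.0441 + 0.1089 + 0.0016 + 0.0016 + 0.0009 + 0.0144 + 0.0441 = 0.2160
B_P2 = 1 / 0.2160 = 4.6296
Σp_P3ᵢ² = 0.12² + 0.13² + 0.15² + 0.15² + 0.12² + 0.12² + 0.10² + 0.11² = 0.0144 + 0.0169 + 0.0225 + 0.0225 + 0.0144 + 0.0144 + 0.0100 + 0.0121 = 0.1272
B_P3 = 1 / 0.1272 = 7.8616
Highest B → broadest niche (most generalist): population P3 (B = 7.86).

population P3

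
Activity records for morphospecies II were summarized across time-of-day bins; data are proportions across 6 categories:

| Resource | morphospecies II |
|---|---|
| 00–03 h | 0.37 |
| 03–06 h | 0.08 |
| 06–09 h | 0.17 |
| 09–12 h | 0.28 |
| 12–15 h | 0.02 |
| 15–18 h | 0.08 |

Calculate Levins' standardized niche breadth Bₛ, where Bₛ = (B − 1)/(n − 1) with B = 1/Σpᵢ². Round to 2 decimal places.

Σpᵢ² = 0.37² + 0.08² + 0.17² + 0.28² + 0.02² + 0.08² = 0.1369 + 0.0064 + 0.0289 + 0.0784 + 0.0004 + 0.0064 = 0.2574
B = 1 / 0.2574 = 3.8850
Bₛ = (B − 1)/(n − 1) = (3.8850 − 1)/(6 − 1) = 2.8850/5 = 0.5770

0.58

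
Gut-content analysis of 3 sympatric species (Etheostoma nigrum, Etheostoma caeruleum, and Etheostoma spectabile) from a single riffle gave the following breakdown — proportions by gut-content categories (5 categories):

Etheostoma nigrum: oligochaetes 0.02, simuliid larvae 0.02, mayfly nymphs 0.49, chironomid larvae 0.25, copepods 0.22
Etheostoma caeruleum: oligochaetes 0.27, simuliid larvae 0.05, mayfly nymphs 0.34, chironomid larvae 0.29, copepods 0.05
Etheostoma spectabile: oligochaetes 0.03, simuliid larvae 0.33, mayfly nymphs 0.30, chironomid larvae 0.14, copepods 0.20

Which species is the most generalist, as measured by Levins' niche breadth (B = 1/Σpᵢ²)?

Σp_nigrᵢ² = 0.02² + 0.02² + 0.49² + 0.25² + 0.22² = 0.0004 + 0.0004 + 0.2401 + 0.0625 + 0.0484 = 0.3518
B_nigr = 1 / 0.3518 = 2.8425
Σp_caerᵢ² = 0.27² + 0.05² + 0.34² + 0.29² + 0.05² = 0.0729 + 0.0025 + 0.1156 + 0.0841 + 0.0025 = 0.2776
B_caer = 1 / 0.2776 = 3.6023
Σp_specᵢ² = 0.03² + 0.33² + 0.30² + 0.14² + 0.20² = 0.0009 + 0.1089 + 0.0900 + 0.0196 + 0.0400 = 0.2594
B_spec = 1 / 0.2594 = 3.8551
Highest B → broadest niche (most generalist): Etheostoma spectabile (B = 3.86).

Etheostoma spectabile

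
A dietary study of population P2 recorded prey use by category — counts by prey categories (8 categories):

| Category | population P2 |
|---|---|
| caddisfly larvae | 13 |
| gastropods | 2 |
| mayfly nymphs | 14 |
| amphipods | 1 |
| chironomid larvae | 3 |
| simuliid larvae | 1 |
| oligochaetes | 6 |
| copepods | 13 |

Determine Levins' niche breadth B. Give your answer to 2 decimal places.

Proportions for population P2 (n=53): 13/53=0.2453, 2/53=0.0377, 14/53=0.2642, 1/53=0.0189, 3/53=0.0566, 1/53=0.0189, 6/53=0.1132, 13/53=0.2453
Σpᵢ² = 0.2453² + 0.0377² + 0.2642² + 0.0189² + 0.0566² + 0.0189² + 0.1132² + 0.2453² = 0.060172 + 0.001421 + 0.069802 + 0.000357 + 0.003204 + 0.000357 + 0.012814 + 0.060172 = 0.208299
B = 1 / 0.208299 = 4.8008

4.80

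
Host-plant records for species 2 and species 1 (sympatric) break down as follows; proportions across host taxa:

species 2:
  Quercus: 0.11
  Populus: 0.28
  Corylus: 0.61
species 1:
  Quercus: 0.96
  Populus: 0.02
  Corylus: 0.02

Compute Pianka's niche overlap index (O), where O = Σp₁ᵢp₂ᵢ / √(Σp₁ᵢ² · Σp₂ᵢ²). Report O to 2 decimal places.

0.19

Σ p₁ᵢp₂ᵢ = 0.1056 + 0.0056 + 0.0122 = 0.1234
Σp_1ᵢ² = 0.11² + 0.28² + 0.61² = 0.0121 + 0.0784 + 0.3721 = 0.4626
Σp_2ᵢ² = 0.96² + 0.02² + 0.02² = 0.9216 + 0.0004 + 0.0004 = 0.9224
O = 0.1234 / √(0.4626 × 0.9224) = 0.1234 / 0.65322 = 0.1889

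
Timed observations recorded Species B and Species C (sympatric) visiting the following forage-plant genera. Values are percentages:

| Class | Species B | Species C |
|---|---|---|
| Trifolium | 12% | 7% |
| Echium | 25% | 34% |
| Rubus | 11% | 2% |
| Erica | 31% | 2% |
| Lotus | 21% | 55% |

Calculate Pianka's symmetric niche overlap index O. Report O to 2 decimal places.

0.70

Convert percentages to proportions (divide by 100).
Σ p₁ᵢp₂ᵢ = 0.0084 + 0.0850 + 0.0022 + 0.0062 + 0.1155 = 0.2173
Σp_1ᵢ² = 0.12² + 0.25² + 0.11² + 0.31² + 0.21² = 0.0144 + 0.0625 + 0.0121 + 0.0961 + 0.0441 = 0.2292
Σp_2ᵢ² = 0.07² + 0.34² + 0.02² + 0.02² + 0.55² = 0.0049 + 0.1156 + 0.0004 + 0.0004 + 0.3025 = 0.4238
O = 0.2173 / √(0.2292 × 0.4238) = 0.2173 / 0.31166 = 0.6972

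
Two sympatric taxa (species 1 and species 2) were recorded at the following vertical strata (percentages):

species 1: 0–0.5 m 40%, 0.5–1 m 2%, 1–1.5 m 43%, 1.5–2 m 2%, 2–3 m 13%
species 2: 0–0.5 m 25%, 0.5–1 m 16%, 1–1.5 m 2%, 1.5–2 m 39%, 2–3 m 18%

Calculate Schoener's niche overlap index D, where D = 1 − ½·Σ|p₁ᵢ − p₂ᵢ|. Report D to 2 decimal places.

0.44

Convert percentages to proportions (divide by 100).
Σ|p₁ᵢ − p₂ᵢ| = 0.15 + 0.14 + 0.41 + 0.37 + 0.05 = 1.12
D = 1 − ½ × 1.12 = 1 − 0.560 = 0.4400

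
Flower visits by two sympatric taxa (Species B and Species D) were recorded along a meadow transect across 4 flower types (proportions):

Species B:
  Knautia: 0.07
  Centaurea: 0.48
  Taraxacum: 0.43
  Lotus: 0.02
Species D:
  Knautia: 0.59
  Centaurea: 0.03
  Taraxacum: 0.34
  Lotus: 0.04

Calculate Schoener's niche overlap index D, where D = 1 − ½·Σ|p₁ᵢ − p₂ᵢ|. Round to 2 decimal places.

0.46

Σ|p₁ᵢ − p₂ᵢ| = 0.52 + 0.45 + 0.09 + 0.02 = 1.08
D = 1 − ½ × 1.08 = 1 − 0.540 = 0.4600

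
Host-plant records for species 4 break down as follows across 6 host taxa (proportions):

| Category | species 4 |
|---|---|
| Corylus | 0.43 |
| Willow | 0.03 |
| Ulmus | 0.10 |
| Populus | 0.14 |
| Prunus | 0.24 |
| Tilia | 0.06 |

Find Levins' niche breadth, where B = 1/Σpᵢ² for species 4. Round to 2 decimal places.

3.62

Σpᵢ² = 0.43² + 0.03² + 0.10² + 0.14² + 0.24² + 0.06² = 0.1849 + 0.0009 + 0.0100 + 0.0196 + 0.0576 + 0.0036 = 0.2766
B = 1 / 0.2766 = 3.6153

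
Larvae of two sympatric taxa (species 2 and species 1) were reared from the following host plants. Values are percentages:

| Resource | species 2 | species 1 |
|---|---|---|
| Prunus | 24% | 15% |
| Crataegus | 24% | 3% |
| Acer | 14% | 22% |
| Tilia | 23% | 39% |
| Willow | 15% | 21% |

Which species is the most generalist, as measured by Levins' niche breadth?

Convert percentages to proportions (divide by 100).
Σp_2ᵢ² = 0.24² + 0.24² + 0.14² + 0.23² + 0.15² = 0.0576 + 0.0576 + 0.0196 + 0.0529 + 0.0225 = 0.2102
B_2 = 1 / 0.2102 = 4.7574
Σp_1ᵢ² = 0.15² + 0.03² + 0.22² + 0.39² + 0.21² = 0.0225 + 0.0009 + 0.0484 + 0.1521 + 0.0441 = 0.2680
B_1 = 1 / 0.2680 = 3.7313
Highest B → broadest niche (most generalist): species 2 (B = 4.76).

species 2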